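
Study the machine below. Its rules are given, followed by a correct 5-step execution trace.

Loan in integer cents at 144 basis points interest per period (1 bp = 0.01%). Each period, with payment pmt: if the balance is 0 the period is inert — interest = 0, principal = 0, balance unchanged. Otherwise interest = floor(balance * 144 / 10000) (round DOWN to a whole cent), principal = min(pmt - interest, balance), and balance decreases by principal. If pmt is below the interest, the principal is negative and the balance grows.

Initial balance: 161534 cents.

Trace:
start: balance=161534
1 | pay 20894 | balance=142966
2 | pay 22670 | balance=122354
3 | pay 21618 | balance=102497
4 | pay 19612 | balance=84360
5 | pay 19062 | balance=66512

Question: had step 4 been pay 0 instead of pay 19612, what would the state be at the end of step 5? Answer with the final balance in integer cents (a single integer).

86407

(re-executing from step 4 with the substitution; state before step 4: balance=102497)
4 | pay 0 | balance=103972
5 | pay 19062 | balance=86407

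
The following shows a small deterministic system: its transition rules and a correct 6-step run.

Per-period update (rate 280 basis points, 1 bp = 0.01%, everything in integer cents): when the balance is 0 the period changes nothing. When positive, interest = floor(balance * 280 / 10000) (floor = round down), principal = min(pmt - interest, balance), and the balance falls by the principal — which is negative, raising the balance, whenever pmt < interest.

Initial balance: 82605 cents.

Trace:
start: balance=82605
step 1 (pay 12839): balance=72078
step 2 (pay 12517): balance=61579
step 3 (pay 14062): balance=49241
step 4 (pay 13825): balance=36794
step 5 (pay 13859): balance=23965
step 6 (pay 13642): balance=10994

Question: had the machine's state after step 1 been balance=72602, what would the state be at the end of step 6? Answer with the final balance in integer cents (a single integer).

state after step 1 := balance=72602
step 2 (pay 12517): balance=62117
step 3 (pay 14062): balance=49794
step 4 (pay 13825): balance=37363
step 5 (pay 13859): balance=24550
step 6 (pay 13642): balance=11595

11595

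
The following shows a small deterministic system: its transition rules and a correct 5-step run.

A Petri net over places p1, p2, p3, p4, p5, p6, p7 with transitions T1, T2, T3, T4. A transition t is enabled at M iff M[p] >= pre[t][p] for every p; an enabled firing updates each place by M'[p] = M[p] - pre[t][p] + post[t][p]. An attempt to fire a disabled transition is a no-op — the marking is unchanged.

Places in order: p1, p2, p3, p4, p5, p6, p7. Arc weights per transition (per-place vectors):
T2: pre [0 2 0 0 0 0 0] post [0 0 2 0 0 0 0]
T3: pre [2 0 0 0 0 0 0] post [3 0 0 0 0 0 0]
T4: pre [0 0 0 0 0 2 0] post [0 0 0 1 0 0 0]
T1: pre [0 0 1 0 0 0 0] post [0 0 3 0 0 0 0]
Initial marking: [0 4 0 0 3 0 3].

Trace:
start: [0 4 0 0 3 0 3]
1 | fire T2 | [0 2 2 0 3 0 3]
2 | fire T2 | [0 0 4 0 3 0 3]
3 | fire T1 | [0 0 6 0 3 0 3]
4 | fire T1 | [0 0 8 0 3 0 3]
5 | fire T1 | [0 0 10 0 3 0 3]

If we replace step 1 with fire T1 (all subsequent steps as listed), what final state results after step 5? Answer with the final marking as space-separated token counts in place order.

(re-executing from step 1 with the substitution; state before step 1: [0 4 0 0 3 0 3])
1 | fire T1 | [0 4 0 0 3 0 3]
2 | fire T2 | [0 2 2 0 3 0 3]
3 | fire T1 | [0 2 4 0 3 0 3]
4 | fire T1 | [0 2 6 0 3 0 3]
5 | fire T1 | [0 2 8 0 3 0 3]

0 2 8 0 3 0 3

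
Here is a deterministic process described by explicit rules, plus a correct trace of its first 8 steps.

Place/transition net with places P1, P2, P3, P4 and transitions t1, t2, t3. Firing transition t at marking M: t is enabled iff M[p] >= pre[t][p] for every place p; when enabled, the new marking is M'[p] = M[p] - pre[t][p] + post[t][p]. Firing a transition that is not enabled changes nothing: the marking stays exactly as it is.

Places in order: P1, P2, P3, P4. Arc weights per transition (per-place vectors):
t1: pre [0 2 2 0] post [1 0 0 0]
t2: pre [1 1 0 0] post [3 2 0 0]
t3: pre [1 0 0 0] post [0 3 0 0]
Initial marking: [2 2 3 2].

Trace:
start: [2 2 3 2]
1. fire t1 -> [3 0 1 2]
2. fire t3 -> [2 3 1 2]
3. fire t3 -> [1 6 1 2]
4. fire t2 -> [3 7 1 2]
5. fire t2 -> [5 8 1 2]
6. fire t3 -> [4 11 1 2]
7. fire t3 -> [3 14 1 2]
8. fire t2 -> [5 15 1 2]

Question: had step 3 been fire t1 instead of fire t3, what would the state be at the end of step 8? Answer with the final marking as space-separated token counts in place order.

(re-executing from step 3 with the substitution; state before step 3: [2 3 1 2])
3. fire t1 -> [2 3 1 2]
4. fire t2 -> [4 4 1 2]
5. fire t2 -> [6 5 1 2]
6. fire t3 -> [5 8 1 2]
7. fire t3 -> [4 11 1 2]
8. fire t2 -> [6 12 1 2]

6 12 1 2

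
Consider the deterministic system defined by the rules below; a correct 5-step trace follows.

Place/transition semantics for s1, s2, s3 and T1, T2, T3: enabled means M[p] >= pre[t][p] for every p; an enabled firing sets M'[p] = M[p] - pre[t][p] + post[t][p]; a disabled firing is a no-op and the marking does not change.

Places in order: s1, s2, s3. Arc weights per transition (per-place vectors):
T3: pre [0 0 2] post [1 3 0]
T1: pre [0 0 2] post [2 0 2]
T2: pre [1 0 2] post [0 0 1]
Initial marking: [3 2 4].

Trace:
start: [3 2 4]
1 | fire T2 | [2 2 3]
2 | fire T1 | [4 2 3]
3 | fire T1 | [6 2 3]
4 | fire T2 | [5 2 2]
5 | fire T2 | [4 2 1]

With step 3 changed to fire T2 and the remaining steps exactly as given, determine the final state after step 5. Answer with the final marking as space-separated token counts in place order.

(re-executing from step 3 with the substitution; state before step 3: [4 2 3])
3 | fire T2 | [3 2 2]
4 | fire T2 | [2 2 1]
5 | fire T2 | [2 2 1]

2 2 1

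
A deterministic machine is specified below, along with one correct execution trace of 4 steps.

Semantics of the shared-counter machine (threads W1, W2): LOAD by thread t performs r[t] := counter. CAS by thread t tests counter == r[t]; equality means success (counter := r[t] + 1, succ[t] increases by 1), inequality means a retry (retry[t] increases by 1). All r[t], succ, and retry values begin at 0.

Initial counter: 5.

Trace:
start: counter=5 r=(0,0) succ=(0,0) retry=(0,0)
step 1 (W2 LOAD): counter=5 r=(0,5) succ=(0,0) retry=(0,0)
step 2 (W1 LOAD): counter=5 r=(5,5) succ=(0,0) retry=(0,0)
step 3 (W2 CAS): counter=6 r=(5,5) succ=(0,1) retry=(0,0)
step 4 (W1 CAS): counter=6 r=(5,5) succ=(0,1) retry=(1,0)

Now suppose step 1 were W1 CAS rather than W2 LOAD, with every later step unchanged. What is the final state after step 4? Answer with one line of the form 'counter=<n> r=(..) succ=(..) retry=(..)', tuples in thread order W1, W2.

(re-executing from step 1 with the substitution; state before step 1: counter=5 r=(0,0) succ=(0,0) retry=(0,0))
step 1 (W1 CAS): counter=5 r=(0,0) succ=(0,0) retry=(1,0)
step 2 (W1 LOAD): counter=5 r=(5,0) succ=(0,0) retry=(1,0)
step 3 (W2 CAS): counter=5 r=(5,0) succ=(0,0) retry=(1,1)
step 4 (W1 CAS): counter=6 r=(5,0) succ=(1,0) retry=(1,1)

counter=6 r=(5,0) succ=(1,0) retry=(1,1)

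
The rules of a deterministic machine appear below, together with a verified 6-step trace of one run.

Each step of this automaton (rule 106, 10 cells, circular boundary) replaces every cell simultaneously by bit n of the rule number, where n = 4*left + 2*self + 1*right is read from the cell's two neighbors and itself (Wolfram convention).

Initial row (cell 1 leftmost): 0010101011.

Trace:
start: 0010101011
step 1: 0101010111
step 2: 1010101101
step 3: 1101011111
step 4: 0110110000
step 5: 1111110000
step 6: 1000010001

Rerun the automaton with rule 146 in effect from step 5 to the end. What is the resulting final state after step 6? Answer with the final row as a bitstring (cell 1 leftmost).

0100010101

(re-executing steps 5..6 under rule 146; state before step 5: 0110110000)
step 5: 1000001000
step 6: 0100010101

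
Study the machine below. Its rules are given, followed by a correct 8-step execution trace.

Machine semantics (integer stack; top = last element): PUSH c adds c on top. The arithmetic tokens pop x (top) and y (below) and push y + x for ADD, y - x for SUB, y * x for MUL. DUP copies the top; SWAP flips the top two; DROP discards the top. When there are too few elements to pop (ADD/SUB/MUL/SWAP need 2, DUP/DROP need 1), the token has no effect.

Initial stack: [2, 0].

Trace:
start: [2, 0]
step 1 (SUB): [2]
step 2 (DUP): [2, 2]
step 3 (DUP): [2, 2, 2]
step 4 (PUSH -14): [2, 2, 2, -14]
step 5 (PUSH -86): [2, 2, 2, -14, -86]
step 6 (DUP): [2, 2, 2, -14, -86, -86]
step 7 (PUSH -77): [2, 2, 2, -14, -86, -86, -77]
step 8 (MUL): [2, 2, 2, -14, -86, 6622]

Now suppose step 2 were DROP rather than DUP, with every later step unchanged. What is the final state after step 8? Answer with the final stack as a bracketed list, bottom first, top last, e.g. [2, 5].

(re-executing from step 2 with the substitution; state before step 2: [2])
step 2 (DROP): []
step 3 (DUP): []
step 4 (PUSH -14): [-14]
step 5 (PUSH -86): [-14, -86]
step 6 (DUP): [-14, -86, -86]
step 7 (PUSH -77): [-14, -86, -86, -77]
step 8 (MUL): [-14, -86, 6622]

[-14, -86, 6622]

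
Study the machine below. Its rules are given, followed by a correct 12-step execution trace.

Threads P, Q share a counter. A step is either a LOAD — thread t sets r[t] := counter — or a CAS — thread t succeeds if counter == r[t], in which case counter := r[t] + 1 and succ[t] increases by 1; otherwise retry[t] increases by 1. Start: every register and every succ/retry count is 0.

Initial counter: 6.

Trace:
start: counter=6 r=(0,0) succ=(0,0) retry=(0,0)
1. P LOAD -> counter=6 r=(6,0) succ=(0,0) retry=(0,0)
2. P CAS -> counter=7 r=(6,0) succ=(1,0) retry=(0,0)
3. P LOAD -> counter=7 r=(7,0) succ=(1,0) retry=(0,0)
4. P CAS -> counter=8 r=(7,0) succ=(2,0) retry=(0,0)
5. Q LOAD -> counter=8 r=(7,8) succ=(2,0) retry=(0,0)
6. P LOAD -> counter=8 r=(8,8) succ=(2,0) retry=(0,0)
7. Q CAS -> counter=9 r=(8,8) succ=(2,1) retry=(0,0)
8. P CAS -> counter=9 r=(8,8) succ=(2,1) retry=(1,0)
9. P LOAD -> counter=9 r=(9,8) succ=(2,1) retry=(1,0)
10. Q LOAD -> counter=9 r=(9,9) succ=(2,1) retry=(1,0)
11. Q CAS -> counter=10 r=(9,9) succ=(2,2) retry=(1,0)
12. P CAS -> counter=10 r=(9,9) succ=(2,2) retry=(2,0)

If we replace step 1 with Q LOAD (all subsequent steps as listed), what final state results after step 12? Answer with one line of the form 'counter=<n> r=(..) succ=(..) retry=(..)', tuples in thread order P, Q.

counter=9 r=(8,8) succ=(1,2) retry=(3,0)

(re-executing from step 1 with the substitution; state before step 1: counter=6 r=(0,0) succ=(0,0) retry=(0,0))
1. Q LOAD -> counter=6 r=(0,6) succ=(0,0) retry=(0,0)
2. P CAS -> counter=6 r=(0,6) succ=(0,0) retry=(1,0)
3. P LOAD -> counter=6 r=(6,6) succ=(0,0) retry=(1,0)
4. P CAS -> counter=7 r=(6,6) succ=(1,0) retry=(1,0)
5. Q LOAD -> counter=7 r=(6,7) succ=(1,0) retry=(1,0)
6. P LOAD -> counter=7 r=(7,7) succ=(1,0) retry=(1,0)
7. Q CAS -> counter=8 r=(7,7) succ=(1,1) retry=(1,0)
8. P CAS -> counter=8 r=(7,7) succ=(1,1) retry=(2,0)
9. P LOAD -> counter=8 r=(8,7) succ=(1,1) retry=(2,0)
10. Q LOAD -> counter=8 r=(8,8) succ=(1,1) retry=(2,0)
11. Q CAS -> counter=9 r=(8,8) succ=(1,2) retry=(2,0)
12. P CAS -> counter=9 r=(8,8) succ=(1,2) retry=(3,0)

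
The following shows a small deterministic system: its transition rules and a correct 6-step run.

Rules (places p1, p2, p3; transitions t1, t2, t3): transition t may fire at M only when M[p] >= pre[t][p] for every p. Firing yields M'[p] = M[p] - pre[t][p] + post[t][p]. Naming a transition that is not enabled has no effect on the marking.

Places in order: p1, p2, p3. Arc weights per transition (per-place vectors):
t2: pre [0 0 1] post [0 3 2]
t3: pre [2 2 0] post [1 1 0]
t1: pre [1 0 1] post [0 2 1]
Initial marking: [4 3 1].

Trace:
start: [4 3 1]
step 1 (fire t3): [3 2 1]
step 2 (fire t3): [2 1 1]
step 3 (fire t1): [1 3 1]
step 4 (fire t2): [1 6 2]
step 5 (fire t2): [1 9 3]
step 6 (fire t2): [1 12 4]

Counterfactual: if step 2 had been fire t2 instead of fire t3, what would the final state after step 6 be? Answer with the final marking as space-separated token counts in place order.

(re-executing from step 2 with the substitution; state before step 2: [3 2 1])
step 2 (fire t2): [3 5 2]
step 3 (fire t1): [2 7 2]
step 4 (fire t2): [2 10 3]
step 5 (fire t2): [2 13 4]
step 6 (fire t2): [2 16 5]

2 16 5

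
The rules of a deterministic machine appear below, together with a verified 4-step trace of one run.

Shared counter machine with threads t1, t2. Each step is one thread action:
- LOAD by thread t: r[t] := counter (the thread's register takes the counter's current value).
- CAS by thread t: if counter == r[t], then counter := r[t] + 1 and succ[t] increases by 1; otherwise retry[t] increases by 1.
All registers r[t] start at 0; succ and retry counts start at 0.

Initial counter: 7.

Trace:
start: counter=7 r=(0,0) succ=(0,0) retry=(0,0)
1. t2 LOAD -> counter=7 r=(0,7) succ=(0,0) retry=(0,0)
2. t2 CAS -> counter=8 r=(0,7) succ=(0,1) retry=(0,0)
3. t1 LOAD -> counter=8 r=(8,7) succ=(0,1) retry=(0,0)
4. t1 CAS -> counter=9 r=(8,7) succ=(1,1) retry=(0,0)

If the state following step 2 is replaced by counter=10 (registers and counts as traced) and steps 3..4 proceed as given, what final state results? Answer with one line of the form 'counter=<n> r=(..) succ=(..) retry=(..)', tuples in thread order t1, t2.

state after step 2 := counter=10 r=(0,7) succ=(0,1) retry=(0,0)
3. t1 LOAD -> counter=10 r=(10,7) succ=(0,1) retry=(0,0)
4. t1 CAS -> counter=11 r=(10,7) succ=(1,1) retry=(0,0)

counter=11 r=(10,7) succ=(1,1) retry=(0,0)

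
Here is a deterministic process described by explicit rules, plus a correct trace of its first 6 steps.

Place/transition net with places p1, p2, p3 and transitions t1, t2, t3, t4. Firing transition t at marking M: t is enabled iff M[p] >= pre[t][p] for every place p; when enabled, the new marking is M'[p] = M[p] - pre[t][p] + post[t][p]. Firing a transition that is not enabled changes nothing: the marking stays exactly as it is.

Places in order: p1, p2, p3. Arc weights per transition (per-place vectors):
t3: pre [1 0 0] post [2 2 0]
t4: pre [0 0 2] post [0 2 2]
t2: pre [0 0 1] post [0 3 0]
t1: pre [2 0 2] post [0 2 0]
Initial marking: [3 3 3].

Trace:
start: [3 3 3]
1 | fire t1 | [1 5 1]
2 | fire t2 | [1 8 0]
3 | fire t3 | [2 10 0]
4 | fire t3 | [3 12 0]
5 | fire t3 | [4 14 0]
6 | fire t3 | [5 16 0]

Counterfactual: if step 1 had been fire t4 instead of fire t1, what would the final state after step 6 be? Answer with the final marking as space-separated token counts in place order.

(re-executing from step 1 with the substitution; state before step 1: [3 3 3])
1 | fire t4 | [3 5 3]
2 | fire t2 | [3 8 2]
3 | fire t3 | [4 10 2]
4 | fire t3 | [5 12 2]
5 | fire t3 | [6 14 2]
6 | fire t3 | [7 16 2]

7 16 2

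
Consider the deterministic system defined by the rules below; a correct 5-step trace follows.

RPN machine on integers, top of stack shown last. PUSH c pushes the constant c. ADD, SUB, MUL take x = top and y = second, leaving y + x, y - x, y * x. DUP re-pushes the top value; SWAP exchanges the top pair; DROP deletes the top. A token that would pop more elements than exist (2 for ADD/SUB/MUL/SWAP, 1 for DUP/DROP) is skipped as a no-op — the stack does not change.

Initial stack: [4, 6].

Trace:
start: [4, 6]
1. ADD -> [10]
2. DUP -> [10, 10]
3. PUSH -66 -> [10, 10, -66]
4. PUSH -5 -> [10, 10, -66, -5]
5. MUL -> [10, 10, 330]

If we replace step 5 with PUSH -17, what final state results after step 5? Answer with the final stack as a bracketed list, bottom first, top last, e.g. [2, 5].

(re-executing from step 5 with the substitution; state before step 5: [10, 10, -66, -5])
5. PUSH -17 -> [10, 10, -66, -5, -17]

[10, 10, -66, -5, -17]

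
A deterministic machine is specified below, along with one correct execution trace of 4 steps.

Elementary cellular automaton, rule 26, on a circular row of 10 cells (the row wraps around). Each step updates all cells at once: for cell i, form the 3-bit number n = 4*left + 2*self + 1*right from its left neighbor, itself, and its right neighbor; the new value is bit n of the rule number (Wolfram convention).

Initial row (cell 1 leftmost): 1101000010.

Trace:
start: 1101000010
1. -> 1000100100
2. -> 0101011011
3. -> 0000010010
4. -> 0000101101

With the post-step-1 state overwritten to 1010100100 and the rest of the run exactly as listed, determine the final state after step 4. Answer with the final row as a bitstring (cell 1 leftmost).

state after step 1 := 1010100100
2. -> 0000011011
3. -> 1000110010
4. -> 0101101100

0101101100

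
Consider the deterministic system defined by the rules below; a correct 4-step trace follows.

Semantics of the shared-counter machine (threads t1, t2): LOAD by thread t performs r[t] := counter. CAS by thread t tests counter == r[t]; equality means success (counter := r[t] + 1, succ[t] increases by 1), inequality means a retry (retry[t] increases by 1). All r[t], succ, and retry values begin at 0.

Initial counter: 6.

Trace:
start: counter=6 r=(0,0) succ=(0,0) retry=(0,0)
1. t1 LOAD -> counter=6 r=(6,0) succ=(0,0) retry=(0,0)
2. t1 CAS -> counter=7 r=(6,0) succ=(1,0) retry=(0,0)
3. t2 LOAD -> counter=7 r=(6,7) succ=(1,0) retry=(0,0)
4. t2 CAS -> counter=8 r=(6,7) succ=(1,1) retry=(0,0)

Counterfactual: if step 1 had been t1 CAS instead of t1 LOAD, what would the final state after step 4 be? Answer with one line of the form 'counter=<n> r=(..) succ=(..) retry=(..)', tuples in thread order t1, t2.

(re-executing from step 1 with the substitution; state before step 1: counter=6 r=(0,0) succ=(0,0) retry=(0,0))
1. t1 CAS -> counter=6 r=(0,0) succ=(0,0) retry=(1,0)
2. t1 CAS -> counter=6 r=(0,0) succ=(0,0) retry=(2,0)
3. t2 LOAD -> counter=6 r=(0,6) succ=(0,0) retry=(2,0)
4. t2 CAS -> counter=7 r=(0,6) succ=(0,1) retry=(2,0)

counter=7 r=(0,6) succ=(0,1) retry=(2,0)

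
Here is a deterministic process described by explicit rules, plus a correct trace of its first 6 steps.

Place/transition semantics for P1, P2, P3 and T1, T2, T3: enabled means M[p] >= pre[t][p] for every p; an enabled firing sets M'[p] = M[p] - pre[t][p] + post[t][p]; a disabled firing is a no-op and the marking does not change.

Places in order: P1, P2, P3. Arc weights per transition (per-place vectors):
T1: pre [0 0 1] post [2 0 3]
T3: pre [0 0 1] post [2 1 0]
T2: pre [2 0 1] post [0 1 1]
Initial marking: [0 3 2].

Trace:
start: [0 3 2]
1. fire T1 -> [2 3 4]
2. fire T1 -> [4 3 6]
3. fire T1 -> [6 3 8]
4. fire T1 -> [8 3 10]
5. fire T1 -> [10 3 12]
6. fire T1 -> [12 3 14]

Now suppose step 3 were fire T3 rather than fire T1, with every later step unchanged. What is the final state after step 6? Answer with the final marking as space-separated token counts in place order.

(re-executing from step 3 with the substitution; state before step 3: [4 3 6])
3. fire T3 -> [6 4 5]
4. fire T1 -> [8 4 7]
5. fire T1 -> [10 4 9]
6. fire T1 -> [12 4 11]

12 4 11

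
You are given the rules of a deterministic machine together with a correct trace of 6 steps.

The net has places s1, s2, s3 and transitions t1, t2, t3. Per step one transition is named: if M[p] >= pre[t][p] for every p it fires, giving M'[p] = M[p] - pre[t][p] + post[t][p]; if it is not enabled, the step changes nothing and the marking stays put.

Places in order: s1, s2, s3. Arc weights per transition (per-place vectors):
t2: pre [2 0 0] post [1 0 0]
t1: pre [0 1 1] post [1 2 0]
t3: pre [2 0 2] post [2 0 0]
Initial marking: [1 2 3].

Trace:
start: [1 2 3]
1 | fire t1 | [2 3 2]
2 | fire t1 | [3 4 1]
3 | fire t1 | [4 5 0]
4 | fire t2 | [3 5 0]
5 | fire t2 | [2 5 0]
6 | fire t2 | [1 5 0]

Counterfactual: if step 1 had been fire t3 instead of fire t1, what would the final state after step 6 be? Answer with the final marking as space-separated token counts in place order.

1 4 1

(re-executing from step 1 with the substitution; state before step 1: [1 2 3])
1 | fire t3 | [1 2 3]
2 | fire t1 | [2 3 2]
3 | fire t1 | [3 4 1]
4 | fire t2 | [2 4 1]
5 | fire t2 | [1 4 1]
6 | fire t2 | [1 4 1]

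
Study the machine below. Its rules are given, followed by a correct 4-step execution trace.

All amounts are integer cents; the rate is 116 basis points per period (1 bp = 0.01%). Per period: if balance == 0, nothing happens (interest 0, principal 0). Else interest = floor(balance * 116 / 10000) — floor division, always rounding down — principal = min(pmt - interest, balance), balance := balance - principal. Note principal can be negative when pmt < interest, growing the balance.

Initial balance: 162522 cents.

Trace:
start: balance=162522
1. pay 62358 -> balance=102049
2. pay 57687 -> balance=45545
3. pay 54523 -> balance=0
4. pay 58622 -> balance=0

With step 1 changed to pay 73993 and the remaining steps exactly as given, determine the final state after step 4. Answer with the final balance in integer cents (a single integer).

(re-executing from step 1 with the substitution; state before step 1: balance=162522)
1. pay 73993 -> balance=90414
2. pay 57687 -> balance=33775
3. pay 54523 -> balance=0
4. pay 58622 -> balance=0

0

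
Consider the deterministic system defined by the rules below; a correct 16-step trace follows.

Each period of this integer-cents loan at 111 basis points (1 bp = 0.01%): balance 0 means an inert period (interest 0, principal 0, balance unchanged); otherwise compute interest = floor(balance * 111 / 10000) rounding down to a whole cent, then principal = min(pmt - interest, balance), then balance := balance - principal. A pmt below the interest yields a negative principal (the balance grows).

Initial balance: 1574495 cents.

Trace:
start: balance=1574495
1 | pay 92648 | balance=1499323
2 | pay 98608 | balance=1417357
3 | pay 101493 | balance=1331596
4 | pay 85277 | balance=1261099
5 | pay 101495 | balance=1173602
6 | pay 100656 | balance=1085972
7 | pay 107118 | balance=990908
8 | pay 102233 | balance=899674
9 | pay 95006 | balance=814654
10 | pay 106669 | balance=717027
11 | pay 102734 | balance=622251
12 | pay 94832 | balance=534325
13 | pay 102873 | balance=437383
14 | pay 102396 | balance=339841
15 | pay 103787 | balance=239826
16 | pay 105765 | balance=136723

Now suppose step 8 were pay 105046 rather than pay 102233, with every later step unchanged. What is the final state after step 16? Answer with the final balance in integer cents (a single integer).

133651

(re-executing from step 8 with the substitution; state before step 8: balance=990908)
8 | pay 105046 | balance=896861
9 | pay 95006 | balance=811810
10 | pay 106669 | balance=714152
11 | pay 102734 | balance=619345
12 | pay 94832 | balance=531387
13 | pay 102873 | balance=434412
14 | pay 102396 | balance=336837
15 | pay 103787 | balance=236788
16 | pay 105765 | balance=133651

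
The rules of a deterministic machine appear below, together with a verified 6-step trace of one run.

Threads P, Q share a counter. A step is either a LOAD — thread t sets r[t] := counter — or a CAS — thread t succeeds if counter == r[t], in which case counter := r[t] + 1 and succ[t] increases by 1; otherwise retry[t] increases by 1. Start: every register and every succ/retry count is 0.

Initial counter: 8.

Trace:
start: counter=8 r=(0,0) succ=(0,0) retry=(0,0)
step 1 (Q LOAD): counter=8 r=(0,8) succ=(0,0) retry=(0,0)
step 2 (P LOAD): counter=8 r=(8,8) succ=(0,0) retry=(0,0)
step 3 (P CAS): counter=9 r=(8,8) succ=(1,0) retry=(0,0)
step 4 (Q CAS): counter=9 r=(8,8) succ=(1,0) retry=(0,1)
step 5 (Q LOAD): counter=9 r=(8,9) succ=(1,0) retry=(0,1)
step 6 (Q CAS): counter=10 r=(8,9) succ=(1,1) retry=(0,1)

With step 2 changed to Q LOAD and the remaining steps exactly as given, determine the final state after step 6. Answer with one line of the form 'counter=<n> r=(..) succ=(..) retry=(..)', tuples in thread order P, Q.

(re-executing from step 2 with the substitution; state before step 2: counter=8 r=(0,8) succ=(0,0) retry=(0,0))
step 2 (Q LOAD): counter=8 r=(0,8) succ=(0,0) retry=(0,0)
step 3 (P CAS): counter=8 r=(0,8) succ=(0,0) retry=(1,0)
step 4 (Q CAS): counter=9 r=(0,8) succ=(0,1) retry=(1,0)
step 5 (Q LOAD): counter=9 r=(0,9) succ=(0,1) retry=(1,0)
step 6 (Q CAS): counter=10 r=(0,9) succ=(0,2) retry=(1,0)

counter=10 r=(0,9) succ=(0,2) retry=(1,0)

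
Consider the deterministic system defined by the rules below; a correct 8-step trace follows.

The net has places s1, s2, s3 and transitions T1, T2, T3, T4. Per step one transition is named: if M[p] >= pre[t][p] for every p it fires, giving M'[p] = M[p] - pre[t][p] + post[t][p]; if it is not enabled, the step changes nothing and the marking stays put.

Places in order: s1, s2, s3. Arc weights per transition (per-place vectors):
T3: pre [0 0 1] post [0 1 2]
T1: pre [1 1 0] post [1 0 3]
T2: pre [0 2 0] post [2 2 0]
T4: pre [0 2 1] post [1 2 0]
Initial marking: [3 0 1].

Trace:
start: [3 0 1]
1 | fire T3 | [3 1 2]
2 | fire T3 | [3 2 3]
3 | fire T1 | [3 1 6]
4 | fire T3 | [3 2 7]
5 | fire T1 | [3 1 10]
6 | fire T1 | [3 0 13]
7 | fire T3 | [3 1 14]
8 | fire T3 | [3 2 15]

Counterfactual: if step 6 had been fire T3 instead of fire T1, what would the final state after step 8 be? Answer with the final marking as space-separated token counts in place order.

(re-executing from step 6 with the substitution; state before step 6: [3 1 10])
6 | fire T3 | [3 2 11]
7 | fire T3 | [3 3 12]
8 | fire T3 | [3 4 13]

3 4 13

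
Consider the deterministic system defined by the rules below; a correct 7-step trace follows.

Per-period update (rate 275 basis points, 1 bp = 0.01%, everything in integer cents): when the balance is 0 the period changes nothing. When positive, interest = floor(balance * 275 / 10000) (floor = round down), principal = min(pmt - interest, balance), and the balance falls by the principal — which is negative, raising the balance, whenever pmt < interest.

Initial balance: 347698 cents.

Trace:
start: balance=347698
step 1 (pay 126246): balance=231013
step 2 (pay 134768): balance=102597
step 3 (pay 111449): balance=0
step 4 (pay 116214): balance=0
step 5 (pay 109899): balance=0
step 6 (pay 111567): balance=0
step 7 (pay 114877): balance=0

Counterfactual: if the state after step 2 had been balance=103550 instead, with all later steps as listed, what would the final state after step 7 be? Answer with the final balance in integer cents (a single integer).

state after step 2 := balance=103550
step 3 (pay 111449): balance=0
step 4 (pay 116214): balance=0
step 5 (pay 109899): balance=0
step 6 (pay 111567): balance=0
step 7 (pay 114877): balance=0

0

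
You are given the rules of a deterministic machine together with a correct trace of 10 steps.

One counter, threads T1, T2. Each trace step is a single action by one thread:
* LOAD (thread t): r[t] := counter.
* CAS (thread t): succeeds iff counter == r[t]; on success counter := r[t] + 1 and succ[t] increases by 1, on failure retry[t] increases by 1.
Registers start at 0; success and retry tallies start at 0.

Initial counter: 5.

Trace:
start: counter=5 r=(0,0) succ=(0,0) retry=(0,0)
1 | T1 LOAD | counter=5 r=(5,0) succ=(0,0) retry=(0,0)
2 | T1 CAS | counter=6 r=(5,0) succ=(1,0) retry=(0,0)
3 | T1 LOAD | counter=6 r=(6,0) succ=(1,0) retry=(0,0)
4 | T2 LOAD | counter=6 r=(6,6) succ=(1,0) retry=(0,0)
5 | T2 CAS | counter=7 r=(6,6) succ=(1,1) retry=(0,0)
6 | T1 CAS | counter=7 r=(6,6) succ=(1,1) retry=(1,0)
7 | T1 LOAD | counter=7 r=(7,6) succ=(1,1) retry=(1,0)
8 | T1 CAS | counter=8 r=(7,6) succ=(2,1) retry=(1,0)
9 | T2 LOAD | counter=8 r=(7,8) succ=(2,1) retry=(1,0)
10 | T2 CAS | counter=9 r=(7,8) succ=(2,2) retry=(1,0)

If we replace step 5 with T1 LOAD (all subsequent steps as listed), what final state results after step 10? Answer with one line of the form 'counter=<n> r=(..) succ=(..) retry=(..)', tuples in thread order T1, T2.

counter=9 r=(7,8) succ=(3,1) retry=(0,0)

(re-executing from step 5 with the substitution; state before step 5: counter=6 r=(6,6) succ=(1,0) retry=(0,0))
5 | T1 LOAD | counter=6 r=(6,6) succ=(1,0) retry=(0,0)
6 | T1 CAS | counter=7 r=(6,6) succ=(2,0) retry=(0,0)
7 | T1 LOAD | counter=7 r=(7,6) succ=(2,0) retry=(0,0)
8 | T1 CAS | counter=8 r=(7,6) succ=(3,0) retry=(0,0)
9 | T2 LOAD | counter=8 r=(7,8) succ=(3,0) retry=(0,0)
10 | T2 CAS | counter=9 r=(7,8) succ=(3,1) retry=(0,0)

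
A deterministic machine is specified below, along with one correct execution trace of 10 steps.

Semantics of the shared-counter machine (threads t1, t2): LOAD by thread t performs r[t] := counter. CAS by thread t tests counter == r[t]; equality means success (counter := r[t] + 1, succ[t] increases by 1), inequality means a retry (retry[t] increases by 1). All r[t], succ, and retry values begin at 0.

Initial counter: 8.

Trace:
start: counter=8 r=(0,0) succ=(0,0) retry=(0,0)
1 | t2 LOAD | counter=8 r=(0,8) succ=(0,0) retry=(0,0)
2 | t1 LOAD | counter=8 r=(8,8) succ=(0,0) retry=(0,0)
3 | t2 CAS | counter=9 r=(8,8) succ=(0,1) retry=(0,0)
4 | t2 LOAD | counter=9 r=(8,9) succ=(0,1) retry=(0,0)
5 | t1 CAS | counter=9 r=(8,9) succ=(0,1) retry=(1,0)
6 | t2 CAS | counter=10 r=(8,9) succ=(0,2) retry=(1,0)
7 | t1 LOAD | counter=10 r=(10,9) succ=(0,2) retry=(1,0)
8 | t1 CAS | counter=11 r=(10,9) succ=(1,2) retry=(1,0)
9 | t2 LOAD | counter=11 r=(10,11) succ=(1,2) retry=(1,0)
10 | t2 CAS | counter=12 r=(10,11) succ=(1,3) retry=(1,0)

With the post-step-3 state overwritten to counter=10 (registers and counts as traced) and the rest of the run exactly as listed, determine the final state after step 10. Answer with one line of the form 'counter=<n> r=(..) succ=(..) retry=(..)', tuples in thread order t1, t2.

counter=13 r=(11,12) succ=(1,3) retry=(1,0)

state after step 3 := counter=10 r=(8,8) succ=(0,1) retry=(0,0)
4 | t2 LOAD | counter=10 r=(8,10) succ=(0,1) retry=(0,0)
5 | t1 CAS | counter=10 r=(8,10) succ=(0,1) retry=(1,0)
6 | t2 CAS | counter=11 r=(8,10) succ=(0,2) retry=(1,0)
7 | t1 LOAD | counter=11 r=(11,10) succ=(0,2) retry=(1,0)
8 | t1 CAS | counter=12 r=(11,10) succ=(1,2) retry=(1,0)
9 | t2 LOAD | counter=12 r=(11,12) succ=(1,2) retry=(1,0)
10 | t2 CAS | counter=13 r=(11,12) succ=(1,3) retry=(1,0)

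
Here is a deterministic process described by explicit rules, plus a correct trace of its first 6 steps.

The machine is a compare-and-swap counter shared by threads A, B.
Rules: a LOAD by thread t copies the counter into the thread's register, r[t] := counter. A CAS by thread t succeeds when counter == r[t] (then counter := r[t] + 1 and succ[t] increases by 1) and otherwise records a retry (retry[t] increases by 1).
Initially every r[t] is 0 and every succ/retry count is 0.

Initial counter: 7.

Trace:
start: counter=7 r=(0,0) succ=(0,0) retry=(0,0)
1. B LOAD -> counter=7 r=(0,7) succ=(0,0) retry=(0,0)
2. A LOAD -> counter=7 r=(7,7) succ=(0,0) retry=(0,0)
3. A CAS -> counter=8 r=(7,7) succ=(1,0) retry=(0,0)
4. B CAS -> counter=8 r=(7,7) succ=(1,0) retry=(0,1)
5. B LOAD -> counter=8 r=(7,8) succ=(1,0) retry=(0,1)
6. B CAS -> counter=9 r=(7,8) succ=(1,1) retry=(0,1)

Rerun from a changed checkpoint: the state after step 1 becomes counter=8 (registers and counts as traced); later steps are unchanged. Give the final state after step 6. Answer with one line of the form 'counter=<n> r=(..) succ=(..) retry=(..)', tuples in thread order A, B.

state after step 1 := counter=8 r=(0,7) succ=(0,0) retry=(0,0)
2. A LOAD -> counter=8 r=(8,7) succ=(0,0) retry=(0,0)
3. A CAS -> counter=9 r=(8,7) succ=(1,0) retry=(0,0)
4. B CAS -> counter=9 r=(8,7) succ=(1,0) retry=(0,1)
5. B LOAD -> counter=9 r=(8,9) succ=(1,0) retry=(0,1)
6. B CAS -> counter=10 r=(8,9) succ=(1,1) retry=(0,1)

counter=10 r=(8,9) succ=(1,1) retry=(0,1)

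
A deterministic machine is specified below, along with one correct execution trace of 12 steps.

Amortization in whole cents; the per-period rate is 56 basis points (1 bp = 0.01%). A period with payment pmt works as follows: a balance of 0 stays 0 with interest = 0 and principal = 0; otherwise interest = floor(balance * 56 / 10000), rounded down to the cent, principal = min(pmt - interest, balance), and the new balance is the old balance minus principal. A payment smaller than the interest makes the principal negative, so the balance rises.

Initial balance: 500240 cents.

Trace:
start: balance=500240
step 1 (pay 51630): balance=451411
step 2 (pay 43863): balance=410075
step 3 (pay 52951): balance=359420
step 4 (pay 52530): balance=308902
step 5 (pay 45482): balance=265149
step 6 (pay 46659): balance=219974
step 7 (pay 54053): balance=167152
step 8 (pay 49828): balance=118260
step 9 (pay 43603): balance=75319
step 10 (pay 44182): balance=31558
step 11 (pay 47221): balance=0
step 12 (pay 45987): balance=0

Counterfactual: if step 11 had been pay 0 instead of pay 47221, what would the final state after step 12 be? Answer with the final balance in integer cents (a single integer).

0

(re-executing from step 11 with the substitution; state before step 11: balance=31558)
step 11 (pay 0): balance=31734
step 12 (pay 45987): balance=0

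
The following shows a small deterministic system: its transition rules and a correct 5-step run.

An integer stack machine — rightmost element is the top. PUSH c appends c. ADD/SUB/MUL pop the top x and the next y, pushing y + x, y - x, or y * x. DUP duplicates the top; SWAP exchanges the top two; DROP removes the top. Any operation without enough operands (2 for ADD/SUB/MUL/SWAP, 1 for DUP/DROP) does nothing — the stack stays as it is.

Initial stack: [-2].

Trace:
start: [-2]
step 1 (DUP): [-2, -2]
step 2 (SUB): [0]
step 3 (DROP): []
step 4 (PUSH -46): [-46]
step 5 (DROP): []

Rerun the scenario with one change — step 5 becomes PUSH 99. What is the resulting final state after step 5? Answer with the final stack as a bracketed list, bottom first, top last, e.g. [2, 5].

(re-executing from step 5 with the substitution; state before step 5: [-46])
step 5 (PUSH 99): [-46, 99]

[-46, 99]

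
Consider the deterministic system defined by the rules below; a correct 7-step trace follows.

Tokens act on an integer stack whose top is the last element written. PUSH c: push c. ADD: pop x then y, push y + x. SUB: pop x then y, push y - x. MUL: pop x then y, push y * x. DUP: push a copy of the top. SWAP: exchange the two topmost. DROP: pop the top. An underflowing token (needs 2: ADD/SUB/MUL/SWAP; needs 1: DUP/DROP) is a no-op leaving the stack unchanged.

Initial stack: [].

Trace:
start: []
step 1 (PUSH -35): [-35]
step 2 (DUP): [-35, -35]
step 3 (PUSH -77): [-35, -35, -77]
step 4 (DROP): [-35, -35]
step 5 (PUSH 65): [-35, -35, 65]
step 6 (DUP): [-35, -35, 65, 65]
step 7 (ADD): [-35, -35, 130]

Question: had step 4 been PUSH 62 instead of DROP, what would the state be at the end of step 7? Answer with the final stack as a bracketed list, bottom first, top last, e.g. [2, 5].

[-35, -35, -77, 62, 130]

(re-executing from step 4 with the substitution; state before step 4: [-35, -35, -77])
step 4 (PUSH 62): [-35, -35, -77, 62]
step 5 (PUSH 65): [-35, -35, -77, 62, 65]
step 6 (DUP): [-35, -35, -77, 62, 65, 65]
step 7 (ADD): [-35, -35, -77, 62, 130]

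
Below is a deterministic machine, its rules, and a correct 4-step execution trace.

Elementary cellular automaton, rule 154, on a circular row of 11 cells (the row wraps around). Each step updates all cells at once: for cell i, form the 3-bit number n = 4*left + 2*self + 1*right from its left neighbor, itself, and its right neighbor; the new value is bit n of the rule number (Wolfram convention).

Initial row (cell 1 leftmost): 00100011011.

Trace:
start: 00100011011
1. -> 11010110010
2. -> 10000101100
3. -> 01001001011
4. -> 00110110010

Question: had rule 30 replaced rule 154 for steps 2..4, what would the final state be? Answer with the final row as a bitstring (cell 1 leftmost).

(re-executing steps 2..4 under rule 30; state before step 2: 11010110010)
2. -> 10010101110
3. -> 11110101000
4. -> 10000101101

10000101101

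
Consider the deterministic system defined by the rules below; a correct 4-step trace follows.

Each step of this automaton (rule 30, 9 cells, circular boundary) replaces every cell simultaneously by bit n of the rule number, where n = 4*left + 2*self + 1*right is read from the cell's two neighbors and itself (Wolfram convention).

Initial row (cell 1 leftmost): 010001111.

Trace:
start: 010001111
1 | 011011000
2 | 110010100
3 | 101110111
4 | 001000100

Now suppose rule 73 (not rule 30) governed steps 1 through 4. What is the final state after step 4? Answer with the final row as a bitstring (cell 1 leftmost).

(re-executing steps 1..4 under rule 73; state before step 1: 010001111)
1 | 000101001
2 | 010000000
3 | 000111111
4 | 010100001

010100001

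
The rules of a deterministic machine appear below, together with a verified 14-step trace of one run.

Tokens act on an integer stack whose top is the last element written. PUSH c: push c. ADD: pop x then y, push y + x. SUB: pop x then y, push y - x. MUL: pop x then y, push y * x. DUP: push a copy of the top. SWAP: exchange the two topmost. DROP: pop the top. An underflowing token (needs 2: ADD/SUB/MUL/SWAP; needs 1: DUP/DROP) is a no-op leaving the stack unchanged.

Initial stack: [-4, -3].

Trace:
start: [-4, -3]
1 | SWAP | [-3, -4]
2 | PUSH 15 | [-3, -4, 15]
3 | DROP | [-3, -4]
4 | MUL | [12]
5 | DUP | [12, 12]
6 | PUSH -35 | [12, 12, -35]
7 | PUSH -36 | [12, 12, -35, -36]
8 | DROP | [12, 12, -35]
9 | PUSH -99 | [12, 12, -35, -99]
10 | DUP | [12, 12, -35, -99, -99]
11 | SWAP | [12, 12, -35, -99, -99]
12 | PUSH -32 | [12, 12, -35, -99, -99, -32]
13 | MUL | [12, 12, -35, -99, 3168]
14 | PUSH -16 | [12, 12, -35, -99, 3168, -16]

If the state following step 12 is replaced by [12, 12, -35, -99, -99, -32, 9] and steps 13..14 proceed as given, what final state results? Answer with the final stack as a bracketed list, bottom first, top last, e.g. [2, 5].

state after step 12 := [12, 12, -35, -99, -99, -32, 9]
13 | MUL | [12, 12, -35, -99, -99, -288]
14 | PUSH -16 | [12, 12, -35, -99, -99, -288, -16]

[12, 12, -35, -99, -99, -288, -16]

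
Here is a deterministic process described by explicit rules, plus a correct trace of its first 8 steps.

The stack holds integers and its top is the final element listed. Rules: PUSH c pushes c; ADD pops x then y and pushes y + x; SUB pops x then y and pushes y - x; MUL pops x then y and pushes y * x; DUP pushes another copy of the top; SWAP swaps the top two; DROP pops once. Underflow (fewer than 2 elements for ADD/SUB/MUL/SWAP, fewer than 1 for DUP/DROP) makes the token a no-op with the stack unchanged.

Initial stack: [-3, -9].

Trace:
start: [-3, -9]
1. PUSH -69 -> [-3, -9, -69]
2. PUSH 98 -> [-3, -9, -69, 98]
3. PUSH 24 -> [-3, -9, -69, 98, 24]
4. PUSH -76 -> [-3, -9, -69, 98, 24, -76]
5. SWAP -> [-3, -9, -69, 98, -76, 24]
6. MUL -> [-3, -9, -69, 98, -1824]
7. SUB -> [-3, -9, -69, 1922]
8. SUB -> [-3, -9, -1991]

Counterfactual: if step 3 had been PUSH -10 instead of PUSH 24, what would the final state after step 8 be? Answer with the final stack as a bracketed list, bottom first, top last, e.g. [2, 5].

(re-executing from step 3 with the substitution; state before step 3: [-3, -9, -69, 98])
3. PUSH -10 -> [-3, -9, -69, 98, -10]
4. PUSH -76 -> [-3, -9, -69, 98, -10, -76]
5. SWAP -> [-3, -9, -69, 98, -76, -10]
6. MUL -> [-3, -9, -69, 98, 760]
7. SUB -> [-3, -9, -69, -662]
8. SUB -> [-3, -9, 593]

[-3, -9, 593]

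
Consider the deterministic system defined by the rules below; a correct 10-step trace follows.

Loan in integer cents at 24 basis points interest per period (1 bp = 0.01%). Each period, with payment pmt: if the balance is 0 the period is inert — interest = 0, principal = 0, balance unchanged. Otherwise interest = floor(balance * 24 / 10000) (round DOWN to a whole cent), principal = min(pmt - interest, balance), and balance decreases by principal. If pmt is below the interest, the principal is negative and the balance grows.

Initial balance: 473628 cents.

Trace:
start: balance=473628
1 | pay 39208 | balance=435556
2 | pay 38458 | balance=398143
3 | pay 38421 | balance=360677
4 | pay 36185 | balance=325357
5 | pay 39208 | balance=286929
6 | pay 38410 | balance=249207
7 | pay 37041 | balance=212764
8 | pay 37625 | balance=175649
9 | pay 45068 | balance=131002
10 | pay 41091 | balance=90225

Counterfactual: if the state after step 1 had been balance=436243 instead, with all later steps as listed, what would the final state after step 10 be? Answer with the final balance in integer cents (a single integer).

state after step 1 := balance=436243
2 | pay 38458 | balance=398831
3 | pay 38421 | balance=361367
4 | pay 36185 | balance=326049
5 | pay 39208 | balance=287623
6 | pay 38410 | balance=249903
7 | pay 37041 | balance=213461
8 | pay 37625 | balance=176348
9 | pay 45068 | balance=131703
10 | pay 41091 | balance=90928

90928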